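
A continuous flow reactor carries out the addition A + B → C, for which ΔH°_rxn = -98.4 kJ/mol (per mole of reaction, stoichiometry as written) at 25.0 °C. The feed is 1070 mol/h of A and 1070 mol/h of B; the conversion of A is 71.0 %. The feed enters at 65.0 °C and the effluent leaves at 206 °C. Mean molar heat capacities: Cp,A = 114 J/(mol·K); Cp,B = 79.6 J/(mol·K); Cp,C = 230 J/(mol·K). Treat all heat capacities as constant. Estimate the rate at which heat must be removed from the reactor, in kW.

Extent of reaction ξ = 0.710 × 1070 = 759.7 mol/h
Reaction term: ξ·ΔH°_rxn = 759.7 × -98.4 = -74754 kJ/h
Sensible, feed 65.0→25 °C: -8286.1 kJ/h
Outlet flows (mol/h): A 310.3, B 310.3, C 759.7
Sensible, products 25→206 °C: 42500 kJ/h
Q = ΔH = -40541 kJ/h = -11.261 kW
Heat removed = 11.261 kW

Q_out = 11.3 kW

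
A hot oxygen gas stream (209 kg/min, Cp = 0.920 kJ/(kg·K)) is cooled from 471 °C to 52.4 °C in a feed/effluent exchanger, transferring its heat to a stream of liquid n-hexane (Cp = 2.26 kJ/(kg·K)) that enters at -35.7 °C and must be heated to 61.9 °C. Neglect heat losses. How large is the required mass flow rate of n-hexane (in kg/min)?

Heat released by hot stream: Q = 209 × 0.920 × (471 − 52.4) = 80488 kJ/min
Energy balance on cold side (adiabatic exchanger): Q = ṁ_c·Cp_c·(T_c,out − T_c,in)
ṁ_c = 80488 / [2.26 × (61.9 − -35.7)] = 364.9 kg/min

ṁ_c = 365 kg/min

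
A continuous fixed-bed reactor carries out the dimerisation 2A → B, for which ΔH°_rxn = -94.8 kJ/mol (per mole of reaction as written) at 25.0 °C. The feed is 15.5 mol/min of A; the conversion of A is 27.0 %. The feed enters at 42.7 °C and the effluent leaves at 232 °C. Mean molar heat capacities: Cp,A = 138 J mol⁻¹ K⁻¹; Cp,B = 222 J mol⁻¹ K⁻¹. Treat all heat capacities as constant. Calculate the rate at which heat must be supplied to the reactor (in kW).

Q_in = 3.05 kW

Extent of reaction ξ = 0.270 × 15.5 / 2 = 2.0925 mol/min
Reaction term: ξ·ΔH°_rxn = 2.0925 × -94.8 = -198.37 kJ/min
Sensible, feed 42.7→25 °C: -37.86 kJ/min
Outlet flows (mol/min): A 11.315, B 2.0925
Sensible, products 25→232 °C: 419.38 kJ/min
Q = ΔH = 183.15 kJ/min = 3.0526 kW
Heat supplied = 3.0526 kW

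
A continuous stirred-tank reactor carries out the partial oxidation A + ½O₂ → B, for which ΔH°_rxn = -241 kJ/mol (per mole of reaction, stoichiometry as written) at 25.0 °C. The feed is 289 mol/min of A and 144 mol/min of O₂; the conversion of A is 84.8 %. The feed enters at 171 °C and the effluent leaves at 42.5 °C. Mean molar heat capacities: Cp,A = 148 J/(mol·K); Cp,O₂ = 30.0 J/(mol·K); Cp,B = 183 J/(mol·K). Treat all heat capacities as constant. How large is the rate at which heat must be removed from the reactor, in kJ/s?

Extent of reaction ξ = 0.848 × 289 = 245.07 mol/min
Reaction term: ξ·ΔH°_rxn = 245.07 × -241 = -59062 kJ/min
Sensible, feed 171→25 °C: -6875.4 kJ/min
Outlet flows (mol/min): A 43.928, O₂ 21.464, B 245.07
Sensible, products 25→42.5 °C: 909.89 kJ/min
Q = ΔH = -65028 kJ/min = -1083.8 kW
Heat removed = 1083.8 kJ/s

Q_out = 1080 kJ/s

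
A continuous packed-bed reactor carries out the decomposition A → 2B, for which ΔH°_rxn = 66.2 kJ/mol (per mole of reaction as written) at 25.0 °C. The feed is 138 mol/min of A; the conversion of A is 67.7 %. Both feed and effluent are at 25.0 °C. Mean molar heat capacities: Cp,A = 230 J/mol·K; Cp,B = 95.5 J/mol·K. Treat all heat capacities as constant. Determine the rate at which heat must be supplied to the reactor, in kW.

Q_in = 103 kW

Extent of reaction ξ = 0.677 × 138 = 93.426 mol/min
Reaction term: ξ·ΔH°_rxn = 93.426 × 66.2 = 6184.8 kJ/min
Q = ΔH = 6184.8 kJ/min = 103.08 kW
Heat supplied = 103.08 kW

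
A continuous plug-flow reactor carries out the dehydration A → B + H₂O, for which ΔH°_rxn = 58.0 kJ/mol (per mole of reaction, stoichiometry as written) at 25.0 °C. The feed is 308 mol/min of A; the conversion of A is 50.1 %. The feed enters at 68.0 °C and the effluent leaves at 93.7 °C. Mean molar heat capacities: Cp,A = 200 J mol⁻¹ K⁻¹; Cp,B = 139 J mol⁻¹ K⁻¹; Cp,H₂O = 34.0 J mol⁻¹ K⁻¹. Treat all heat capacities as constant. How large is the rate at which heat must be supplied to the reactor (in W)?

Extent of reaction ξ = 0.501 × 308 = 154.31 mol/min
Reaction term: ξ·ΔH°_rxn = 154.31 × 58.0 = 8949.9 kJ/min
Sensible, feed 68.0→25 °C: -2648.8 kJ/min
Outlet flows (mol/min): A 153.69, B 154.31, H₂O 154.31
Sensible, products 25→93.7 °C: 3945.7 kJ/min
Q = ΔH = 10247 kJ/min = 170.78 kW
Heat supplied = 170780 W

Q_in = 171000 W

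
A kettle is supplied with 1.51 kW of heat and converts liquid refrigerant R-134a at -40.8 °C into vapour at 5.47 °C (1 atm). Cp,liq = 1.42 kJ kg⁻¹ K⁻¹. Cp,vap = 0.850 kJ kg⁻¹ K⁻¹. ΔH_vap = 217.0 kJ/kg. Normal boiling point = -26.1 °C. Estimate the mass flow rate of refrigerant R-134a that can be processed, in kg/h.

Δh = 1.42×(-26.1−-40.8) + 217.0 + 0.850×(5.47−-26.1) = 264.71 kJ/kg
Q = 1.51 kW = 1.51 kJ/s = 5436 kJ/h
ṁ = Q/Δh = 5436 / 264.71 = 20.536 kg/h

ṁ = 20.5 kg/h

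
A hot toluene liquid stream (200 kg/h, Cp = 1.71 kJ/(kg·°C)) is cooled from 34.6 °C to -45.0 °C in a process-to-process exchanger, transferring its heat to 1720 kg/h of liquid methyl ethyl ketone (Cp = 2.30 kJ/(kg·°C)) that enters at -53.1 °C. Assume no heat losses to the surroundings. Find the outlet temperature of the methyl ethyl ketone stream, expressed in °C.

Heat released by hot stream: Q = 200 × 1.71 × (34.6 − -45.0) = 27223 kJ/h
Energy balance on cold side (adiabatic exchanger): Q = ṁ_c·Cp_c·(T_c,out − T_c,in)
T_c,out = -53.1 + 27223/(1720 × 2.30) = -46.219 °C

T_c,out = -46.2 °C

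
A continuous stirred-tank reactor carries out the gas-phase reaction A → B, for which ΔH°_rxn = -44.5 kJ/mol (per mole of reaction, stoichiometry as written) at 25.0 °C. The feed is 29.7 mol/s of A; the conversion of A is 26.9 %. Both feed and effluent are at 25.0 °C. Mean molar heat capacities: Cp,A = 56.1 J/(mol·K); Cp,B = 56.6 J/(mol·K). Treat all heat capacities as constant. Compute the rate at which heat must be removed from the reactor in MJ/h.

Extent of reaction ξ = 0.269 × 29.7 = 7.9893 mol/s
Reaction term: ξ·ΔH°_rxn = 7.9893 × -44.5 = -355.52 kJ/s
Q = ΔH = -355.52 kJ/s = -355.52 kW
Heat removed = 1279.9 MJ/h

Q_out = 1280 MJ/h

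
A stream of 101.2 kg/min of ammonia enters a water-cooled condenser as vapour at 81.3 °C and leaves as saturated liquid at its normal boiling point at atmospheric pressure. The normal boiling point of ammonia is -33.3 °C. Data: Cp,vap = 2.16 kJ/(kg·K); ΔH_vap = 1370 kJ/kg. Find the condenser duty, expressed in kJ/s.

Q_c = 2730 kJ/s

vapour 81.3→-33.3 °C: -247.54 kJ/kg
condensation at -33.3 °C: -1370 kJ/kg
Δh = -247.54 + -1370 = -1617.5 kJ/kg
Q = ṁ·Δh = 101.2 kg/min × -1617.5 kJ/kg = -163690 kJ/min
|Q| = 2728.2 kW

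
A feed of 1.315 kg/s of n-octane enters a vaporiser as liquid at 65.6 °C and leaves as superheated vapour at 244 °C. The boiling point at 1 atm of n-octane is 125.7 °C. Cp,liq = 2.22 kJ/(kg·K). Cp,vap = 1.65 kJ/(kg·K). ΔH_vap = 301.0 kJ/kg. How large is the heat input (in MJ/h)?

Q = 2980 MJ/h

liquid 65.6→125.7 °C: 133.42 kJ/kg
vaporisation at 125.7 °C: 301 kJ/kg
vapour 125.7→244 °C: 195.19 kJ/kg
Δh = 133.42 + 301 + 195.19 = 629.62 kJ/kg
Q = ṁ·Δh = 1.315 kg/s × 629.62 kJ/kg = 827.95 kJ/s
|Q| = 827.95 kW = 2980.6 MJ/h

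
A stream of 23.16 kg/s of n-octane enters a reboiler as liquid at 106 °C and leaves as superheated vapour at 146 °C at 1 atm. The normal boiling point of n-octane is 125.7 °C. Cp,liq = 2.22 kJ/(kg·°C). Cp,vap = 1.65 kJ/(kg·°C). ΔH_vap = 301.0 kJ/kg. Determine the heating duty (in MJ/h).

Q = 31500 MJ/h

liquid 106→125.7 °C: 43.734 kJ/kg
vaporisation at 125.7 °C: 301 kJ/kg
vapour 125.7→146 °C: 33.495 kJ/kg
Δh = 43.734 + 301 + 33.495 = 378.23 kJ/kg
Q = ṁ·Δh = 23.16 kg/s × 378.23 kJ/kg = 8759.8 kJ/s
|Q| = 8759.8 kW = 31535 MJ/h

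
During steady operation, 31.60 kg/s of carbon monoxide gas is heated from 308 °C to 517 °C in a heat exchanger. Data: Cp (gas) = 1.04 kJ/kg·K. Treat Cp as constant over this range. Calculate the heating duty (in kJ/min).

Q = 412000 kJ/min

Q = ṁ·Cp·ΔT = 31.60 × 1.04 × (517 − 308) = 6868.6 kJ/s
Heating duty = 412110 kJ/min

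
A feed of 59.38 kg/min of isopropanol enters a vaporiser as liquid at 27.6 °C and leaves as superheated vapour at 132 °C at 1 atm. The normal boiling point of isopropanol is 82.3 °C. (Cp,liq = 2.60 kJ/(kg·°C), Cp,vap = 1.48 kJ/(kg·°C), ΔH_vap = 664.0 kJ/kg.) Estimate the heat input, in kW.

Q = 871 kW

liquid 27.6→82.3 °C: 142.22 kJ/kg
vaporisation at 82.3 °C: 664 kJ/kg
vapour 82.3→132 °C: 73.556 kJ/kg
Δh = 142.22 + 664 + 73.556 = 879.78 kJ/kg
Q = ṁ·Δh = 59.38 kg/min × 879.78 kJ/kg = 52241 kJ/min
|Q| = 870.68 kW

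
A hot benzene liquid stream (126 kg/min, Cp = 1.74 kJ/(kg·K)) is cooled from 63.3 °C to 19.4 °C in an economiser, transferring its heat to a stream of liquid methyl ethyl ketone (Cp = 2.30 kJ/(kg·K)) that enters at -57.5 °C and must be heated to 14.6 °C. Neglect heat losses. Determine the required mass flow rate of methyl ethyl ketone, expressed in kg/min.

ṁ_c = 58.0 kg/min

Heat released by hot stream: Q = 126 × 1.74 × (63.3 − 19.4) = 9624.6 kJ/min
Energy balance on cold side (adiabatic exchanger): Q = ṁ_c·Cp_c·(T_c,out − T_c,in)
ṁ_c = 9624.6 / [2.30 × (14.6 − -57.5)] = 58.039 kg/min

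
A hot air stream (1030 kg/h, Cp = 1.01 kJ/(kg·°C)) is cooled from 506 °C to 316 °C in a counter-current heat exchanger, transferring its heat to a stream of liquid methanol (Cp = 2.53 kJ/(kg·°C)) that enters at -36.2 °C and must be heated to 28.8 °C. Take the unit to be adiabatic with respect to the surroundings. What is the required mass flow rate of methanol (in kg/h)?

ṁ_c = 1200 kg/h

Heat released by hot stream: Q = 1030 × 1.01 × (506 − 316) = 197660 kJ/h
Energy balance on cold side (adiabatic exchanger): Q = ṁ_c·Cp_c·(T_c,out − T_c,in)
ṁ_c = 197660 / [2.53 × (28.8 − -36.2)] = 1201.9 kg/h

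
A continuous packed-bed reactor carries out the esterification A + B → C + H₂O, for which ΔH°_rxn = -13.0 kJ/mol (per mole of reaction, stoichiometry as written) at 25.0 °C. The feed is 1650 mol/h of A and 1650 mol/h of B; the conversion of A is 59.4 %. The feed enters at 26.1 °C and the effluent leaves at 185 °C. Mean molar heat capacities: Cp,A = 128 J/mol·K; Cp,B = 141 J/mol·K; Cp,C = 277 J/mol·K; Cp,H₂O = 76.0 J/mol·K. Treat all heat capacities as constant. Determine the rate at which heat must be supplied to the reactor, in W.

Q_in = 19700 W

Extent of reaction ξ = 0.594 × 1650 = 980.1 mol/h
Reaction term: ξ·ΔH°_rxn = 980.1 × -13.0 = -12741 kJ/h
Sensible, feed 26.1→25 °C: -488.24 kJ/h
Outlet flows (mol/h): A 669.9, B 669.9, C 980.1, H₂O 980.1
Sensible, products 25→185 °C: 84189 kJ/h
Q = ΔH = 70959 kJ/h = 19.711 kW
Heat supplied = 19711 W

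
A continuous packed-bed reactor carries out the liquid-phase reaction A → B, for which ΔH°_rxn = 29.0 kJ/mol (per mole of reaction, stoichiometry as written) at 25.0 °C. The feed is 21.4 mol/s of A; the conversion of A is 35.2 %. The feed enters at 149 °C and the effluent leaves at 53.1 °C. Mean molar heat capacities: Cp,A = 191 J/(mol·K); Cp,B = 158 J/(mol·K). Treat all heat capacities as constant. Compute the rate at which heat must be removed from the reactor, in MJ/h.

Extent of reaction ξ = 0.352 × 21.4 = 7.5328 mol/s
Reaction term: ξ·ΔH°_rxn = 7.5328 × 29.0 = 218.45 kJ/s
Sensible, feed 149→25 °C: -506.84 kJ/s
Outlet flows (mol/s): A 13.867, B 7.5328
Sensible, products 25→53.1 °C: 107.87 kJ/s
Q = ΔH = -180.52 kJ/s = -180.52 kW
Heat removed = 649.86 MJ/h

Q_out = 650 MJ/h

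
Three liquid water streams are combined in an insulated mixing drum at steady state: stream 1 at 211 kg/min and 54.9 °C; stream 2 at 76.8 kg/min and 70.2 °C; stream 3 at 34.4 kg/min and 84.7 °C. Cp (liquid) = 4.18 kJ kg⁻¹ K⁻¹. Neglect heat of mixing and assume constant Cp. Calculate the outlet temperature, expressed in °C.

No heat crosses the boundary, so H_out = H_in.
T_out = Σ ṁᵢCp,ᵢTᵢ / Σ ṁᵢCp,ᵢ
      = 83136 / 1346.8 = 61.729 °C

T_out = 61.7 °C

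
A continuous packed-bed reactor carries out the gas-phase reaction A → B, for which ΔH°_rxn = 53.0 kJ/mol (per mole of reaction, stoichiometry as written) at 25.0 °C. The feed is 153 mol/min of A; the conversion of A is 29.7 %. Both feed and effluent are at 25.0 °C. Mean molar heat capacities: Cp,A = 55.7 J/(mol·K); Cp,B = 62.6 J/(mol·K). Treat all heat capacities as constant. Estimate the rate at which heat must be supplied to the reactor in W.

Q_in = 40100 W

Extent of reaction ξ = 0.297 × 153 = 45.441 mol/min
Reaction term: ξ·ΔH°_rxn = 45.441 × 53.0 = 2408.4 kJ/min
Q = ΔH = 2408.4 kJ/min = 40.14 kW
Heat supplied = 40140 W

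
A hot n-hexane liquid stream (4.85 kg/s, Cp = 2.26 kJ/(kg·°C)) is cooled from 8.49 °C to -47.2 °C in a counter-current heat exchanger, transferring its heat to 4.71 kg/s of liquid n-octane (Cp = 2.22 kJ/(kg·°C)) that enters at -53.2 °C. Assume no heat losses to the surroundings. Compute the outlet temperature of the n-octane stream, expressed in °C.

Heat released by hot stream: Q = 4.85 × 2.26 × (8.49 − -47.2) = 610.42 kJ/s
Energy balance on cold side (adiabatic exchanger): Q = ṁ_c·Cp_c·(T_c,out − T_c,in)
T_c,out = -53.2 + 610.42/(4.71 × 2.22) = 5.1786 °C

T_c,out = 5.18 °C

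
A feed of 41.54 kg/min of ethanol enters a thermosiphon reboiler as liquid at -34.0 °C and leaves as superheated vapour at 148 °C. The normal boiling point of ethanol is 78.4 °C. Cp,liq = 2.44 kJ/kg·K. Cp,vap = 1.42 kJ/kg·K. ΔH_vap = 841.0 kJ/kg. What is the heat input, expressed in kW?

Q = 841 kW

liquid -34.0→78.4 °C: 274.26 kJ/kg
vaporisation at 78.4 °C: 841 kJ/kg
vapour 78.4→148 °C: 98.832 kJ/kg
Δh = 274.26 + 841 + 98.832 = 1214.1 kJ/kg
Q = ṁ·Δh = 41.54 kg/min × 1214.1 kJ/kg = 50433 kJ/min
|Q| = 840.55 kW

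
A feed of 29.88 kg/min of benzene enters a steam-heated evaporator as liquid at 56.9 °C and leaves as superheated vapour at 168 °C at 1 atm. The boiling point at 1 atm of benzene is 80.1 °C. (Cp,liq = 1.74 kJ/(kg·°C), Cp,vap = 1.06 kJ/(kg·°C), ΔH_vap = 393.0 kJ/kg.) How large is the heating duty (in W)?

liquid 56.9→80.1 °C: 40.368 kJ/kg
vaporisation at 80.1 °C: 393 kJ/kg
vapour 80.1→168 °C: 93.174 kJ/kg
Δh = 40.368 + 393 + 93.174 = 526.54 kJ/kg
Q = ṁ·Δh = 29.88 kg/min × 526.54 kJ/kg = 15733 kJ/min
|Q| = 262.22 kW = 262220 W

Q = 262000 W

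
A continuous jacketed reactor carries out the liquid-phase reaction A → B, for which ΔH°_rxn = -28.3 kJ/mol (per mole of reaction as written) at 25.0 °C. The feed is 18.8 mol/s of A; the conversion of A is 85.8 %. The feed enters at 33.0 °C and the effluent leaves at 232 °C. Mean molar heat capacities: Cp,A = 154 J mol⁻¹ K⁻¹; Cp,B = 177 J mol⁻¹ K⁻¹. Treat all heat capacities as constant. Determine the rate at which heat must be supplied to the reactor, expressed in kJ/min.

Extent of reaction ξ = 0.858 × 18.8 = 16.13 mol/s
Reaction term: ξ·ΔH°_rxn = 16.13 × -28.3 = -456.49 kJ/s
Sensible, feed 33.0→25 °C: -23.162 kJ/s
Outlet flows (mol/s): A 2.6696, B 16.13
Sensible, products 25→232 °C: 676.1 kJ/s
Q = ΔH = 196.45 kJ/s = 196.45 kW
Heat supplied = 11787 kJ/min

Q_in = 11800 kJ/min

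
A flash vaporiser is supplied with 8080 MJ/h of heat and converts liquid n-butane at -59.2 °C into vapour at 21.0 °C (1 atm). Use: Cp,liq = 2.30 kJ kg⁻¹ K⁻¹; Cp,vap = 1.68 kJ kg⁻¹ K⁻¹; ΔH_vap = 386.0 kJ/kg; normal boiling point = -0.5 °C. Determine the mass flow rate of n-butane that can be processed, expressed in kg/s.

ṁ = 4.03 kg/s

Δh = 2.30×(-0.5−-59.2) + 386.0 + 1.68×(21.0−-0.5) = 557.13 kJ/kg
Q = 8080 MJ/h = 2244.4 kJ/s = 2244.4 kJ/s
ṁ = Q/Δh = 2244.4 / 557.13 = 4.0286 kg/s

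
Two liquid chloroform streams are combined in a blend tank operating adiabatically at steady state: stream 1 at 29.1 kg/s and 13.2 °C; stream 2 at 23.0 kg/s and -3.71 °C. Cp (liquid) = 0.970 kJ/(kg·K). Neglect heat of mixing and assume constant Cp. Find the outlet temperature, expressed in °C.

Adiabatic, steady state ⇒ Σ ṁᵢCp,ᵢ(T_out − Tᵢ) = 0
T_out = Σ ṁᵢCp,ᵢTᵢ / Σ ṁᵢCp,ᵢ
      = 289.83 / 50.537 = 5.7349 °C

T_out = 5.73 °C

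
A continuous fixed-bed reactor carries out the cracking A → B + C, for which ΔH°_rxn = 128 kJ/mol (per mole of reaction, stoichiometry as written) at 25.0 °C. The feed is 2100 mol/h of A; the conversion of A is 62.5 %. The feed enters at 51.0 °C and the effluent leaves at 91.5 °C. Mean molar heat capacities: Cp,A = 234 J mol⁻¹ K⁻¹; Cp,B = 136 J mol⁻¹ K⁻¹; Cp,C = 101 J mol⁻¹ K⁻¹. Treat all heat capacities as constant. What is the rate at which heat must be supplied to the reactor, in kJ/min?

Extent of reaction ξ = 0.625 × 2100 = 1312.5 mol/h
Reaction term: ξ·ΔH°_rxn = 1312.5 × 128 = 168000 kJ/h
Sensible, feed 51.0→25 °C: -12776 kJ/h
Outlet flows (mol/h): A 787.5, B 1312.5, C 1312.5
Sensible, products 25→91.5 °C: 32940 kJ/h
Q = ΔH = 188160 kJ/h = 52.268 kW
Heat supplied = 3136.1 kJ/min

Q_in = 3140 kJ/min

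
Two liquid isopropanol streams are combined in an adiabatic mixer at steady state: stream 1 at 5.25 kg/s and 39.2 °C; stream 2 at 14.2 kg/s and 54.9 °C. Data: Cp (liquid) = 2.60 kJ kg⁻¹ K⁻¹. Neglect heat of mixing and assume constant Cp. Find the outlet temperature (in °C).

T_out = 50.7 °C

No heat crosses the boundary, so H_out = H_in.
Σ ṁᵢCp,ᵢTᵢ = 5.25×2.60×39.2 + 14.2×2.60×54.9 = 2562
Σ ṁᵢCp,ᵢ = 5.25×2.60 + 14.2×2.60 = 50.57
T_out = 2562 / 50.57 = 50.662 °C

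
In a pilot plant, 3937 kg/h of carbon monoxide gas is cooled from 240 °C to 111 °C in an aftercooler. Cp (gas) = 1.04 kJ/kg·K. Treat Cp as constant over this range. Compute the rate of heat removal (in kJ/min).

Q_c = 8800 kJ/min

Q = ṁ·Cp·ΔT = 3937 × 1.04 × (111 − 240) = -528190 kJ/h
Converting: 528190 / 3600 s = 146.72 kW
Cooling duty = 8803.1 kJ/min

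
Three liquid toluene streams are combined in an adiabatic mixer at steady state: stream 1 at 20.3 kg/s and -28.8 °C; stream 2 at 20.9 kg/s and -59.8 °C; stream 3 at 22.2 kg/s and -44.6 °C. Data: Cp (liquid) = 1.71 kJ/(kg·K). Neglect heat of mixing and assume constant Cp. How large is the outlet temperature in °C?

Adiabatic, steady state ⇒ Σ ṁᵢCp,ᵢ(T_out − Tᵢ) = 0
T_out = Σ ṁᵢCp,ᵢTᵢ / Σ ṁᵢCp,ᵢ
      = -4830 / 108.41 = -44.552 °C

T_out = -44.6 °C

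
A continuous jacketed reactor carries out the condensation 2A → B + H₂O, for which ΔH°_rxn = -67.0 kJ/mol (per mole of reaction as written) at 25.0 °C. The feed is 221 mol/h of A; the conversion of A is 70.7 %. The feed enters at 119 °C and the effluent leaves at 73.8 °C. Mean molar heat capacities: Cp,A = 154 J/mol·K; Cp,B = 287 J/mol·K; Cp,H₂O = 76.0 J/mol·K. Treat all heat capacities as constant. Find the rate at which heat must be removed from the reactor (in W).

Extent of reaction ξ = 0.707 × 221 / 2 = 78.123 mol/h
Reaction term: ξ·ΔH°_rxn = 78.123 × -67.0 = -5234.3 kJ/h
Sensible, feed 119→25 °C: -3199.2 kJ/h
Outlet flows (mol/h): A 64.753, B 78.123, H₂O 78.123
Sensible, products 25→73.8 °C: 1870.5 kJ/h
Q = ΔH = -6562.9 kJ/h = -1.823 kW
Heat removed = 1823 W

Q_out = 1820 W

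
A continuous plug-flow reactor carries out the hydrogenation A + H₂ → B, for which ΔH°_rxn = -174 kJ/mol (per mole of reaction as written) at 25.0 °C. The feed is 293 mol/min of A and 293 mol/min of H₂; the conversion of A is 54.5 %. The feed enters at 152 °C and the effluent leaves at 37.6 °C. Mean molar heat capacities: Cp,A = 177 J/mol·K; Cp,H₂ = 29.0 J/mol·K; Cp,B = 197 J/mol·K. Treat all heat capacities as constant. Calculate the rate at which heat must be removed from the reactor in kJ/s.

Q_out = 578 kJ/s

Extent of reaction ξ = 0.545 × 293 = 159.69 mol/min
Reaction term: ξ·ΔH°_rxn = 159.69 × -174 = -27785 kJ/min
Sensible, feed 152→25 °C: -7665.5 kJ/min
Outlet flows (mol/min): A 133.31, H₂ 133.31, B 159.69
Sensible, products 25→37.6 °C: 742.4 kJ/min
Q = ΔH = -34708 kJ/min = -578.47 kW
Heat removed = 578.47 kJ/s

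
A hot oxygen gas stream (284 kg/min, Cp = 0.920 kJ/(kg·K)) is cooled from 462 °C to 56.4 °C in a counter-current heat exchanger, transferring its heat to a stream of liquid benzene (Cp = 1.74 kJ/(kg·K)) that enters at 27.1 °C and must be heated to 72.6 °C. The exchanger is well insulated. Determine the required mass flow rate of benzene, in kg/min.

Heat released by hot stream: Q = 284 × 0.920 × (462 − 56.4) = 105980 kJ/min
Energy balance on cold side (adiabatic exchanger): Q = ṁ_c·Cp_c·(T_c,out − T_c,in)
ṁ_c = 105980 / [1.74 × (72.6 − 27.1)] = 1338.6 kg/min

ṁ_c = 1340 kg/min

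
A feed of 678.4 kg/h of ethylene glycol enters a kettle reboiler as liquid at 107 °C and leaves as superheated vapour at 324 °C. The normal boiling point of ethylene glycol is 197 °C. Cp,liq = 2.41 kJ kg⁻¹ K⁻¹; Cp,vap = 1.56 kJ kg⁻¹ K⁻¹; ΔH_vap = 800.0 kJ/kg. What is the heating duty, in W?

Q = 229000 W

liquid 107→197 °C: 216.9 kJ/kg
vaporisation at 197 °C: 800 kJ/kg
vapour 197→324 °C: 198.12 kJ/kg
Δh = 216.9 + 800 + 198.12 = 1215 kJ/kg
Q = ṁ·Δh = 678.4 kg/h × 1215 kJ/kg = 824270 kJ/h
|Q| = 228.96 kW = 228960 W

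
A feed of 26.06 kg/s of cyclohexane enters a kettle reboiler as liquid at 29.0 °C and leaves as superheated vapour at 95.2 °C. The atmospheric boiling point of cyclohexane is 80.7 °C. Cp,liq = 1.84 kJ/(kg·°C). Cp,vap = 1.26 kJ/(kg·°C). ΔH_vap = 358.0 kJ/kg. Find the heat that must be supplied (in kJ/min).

liquid 29.0→80.7 °C: 95.128 kJ/kg
vaporisation at 80.7 °C: 358 kJ/kg
vapour 80.7→95.2 °C: 18.27 kJ/kg
Δh = 95.128 + 358 + 18.27 = 471.4 kJ/kg
Q = ṁ·Δh = 26.06 kg/s × 471.4 kJ/kg = 12285 kJ/s
|Q| = 12285 kW = 737080 kJ/min

Q = 737000 kJ/min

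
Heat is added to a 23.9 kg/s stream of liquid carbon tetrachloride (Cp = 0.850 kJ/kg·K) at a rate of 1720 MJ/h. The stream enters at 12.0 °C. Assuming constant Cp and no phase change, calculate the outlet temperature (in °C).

T_out = 35.5 °C

Q = 1720 MJ/h = 477.78 kJ/s
ΔT = Q/(ṁ·Cp) = 477.78/(23.9×0.850) = 23.518 K
T_out = 12.0 + 23.518 = 35.518 °C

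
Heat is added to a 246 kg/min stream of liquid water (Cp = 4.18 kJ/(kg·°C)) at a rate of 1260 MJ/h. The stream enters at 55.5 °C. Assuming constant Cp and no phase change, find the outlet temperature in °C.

T_out = 75.9 °C

Q = 1260 MJ/h = 21000 kJ/min
ΔT = Q/(ṁ·Cp) = 21000/(246×4.18) = 20.422 K
T_out = 55.5 + 20.422 = 75.922 °C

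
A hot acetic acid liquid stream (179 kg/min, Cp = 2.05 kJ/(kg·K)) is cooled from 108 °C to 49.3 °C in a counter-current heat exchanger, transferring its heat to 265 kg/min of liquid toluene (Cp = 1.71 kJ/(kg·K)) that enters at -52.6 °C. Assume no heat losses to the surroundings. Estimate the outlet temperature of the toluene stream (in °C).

T_c,out = -5.07 °C

Heat released by hot stream: Q = 179 × 2.05 × (108 − 49.3) = 21540 kJ/min
Energy balance on cold side (adiabatic exchanger): Q = ṁ_c·Cp_c·(T_c,out − T_c,in)
T_c,out = -52.6 + 21540/(265 × 1.71) = -5.0661 °C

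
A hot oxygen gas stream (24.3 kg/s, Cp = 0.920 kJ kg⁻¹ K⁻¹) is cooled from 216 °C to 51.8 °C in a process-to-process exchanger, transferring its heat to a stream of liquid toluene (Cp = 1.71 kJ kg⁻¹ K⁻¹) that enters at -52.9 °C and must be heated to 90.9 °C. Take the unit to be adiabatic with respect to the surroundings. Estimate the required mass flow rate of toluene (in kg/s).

ṁ_c = 14.9 kg/s

Heat released by hot stream: Q = 24.3 × 0.920 × (216 − 51.8) = 3670.9 kJ/s
Energy balance on cold side (adiabatic exchanger): Q = ṁ_c·Cp_c·(T_c,out − T_c,in)
ṁ_c = 3670.9 / [1.71 × (90.9 − -52.9)] = 14.928 kg/s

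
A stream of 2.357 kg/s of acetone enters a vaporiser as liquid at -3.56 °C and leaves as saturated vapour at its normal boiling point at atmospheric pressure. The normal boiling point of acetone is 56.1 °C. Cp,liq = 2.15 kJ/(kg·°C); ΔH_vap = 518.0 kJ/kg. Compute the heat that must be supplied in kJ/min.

Q = 91400 kJ/min

liquid -3.56→56.1 °C: 128.27 kJ/kg
vaporisation at 56.1 °C: 518 kJ/kg
Δh = 128.27 + 518 = 646.27 kJ/kg
Q = ṁ·Δh = 2.357 kg/s × 646.27 kJ/kg = 1523.3 kJ/s
|Q| = 1523.3 kW = 91395 kJ/min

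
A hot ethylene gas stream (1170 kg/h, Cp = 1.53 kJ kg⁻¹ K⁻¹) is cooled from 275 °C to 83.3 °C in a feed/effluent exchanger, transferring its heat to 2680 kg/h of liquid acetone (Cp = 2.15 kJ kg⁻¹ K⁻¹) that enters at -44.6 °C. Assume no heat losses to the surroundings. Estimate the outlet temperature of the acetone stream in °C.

T_c,out = 15.0 °C

Heat released by hot stream: Q = 1170 × 1.53 × (275 − 83.3) = 343160 kJ/h
Energy balance on cold side (adiabatic exchanger): Q = ṁ_c·Cp_c·(T_c,out − T_c,in)
T_c,out = -44.6 + 343160/(2680 × 2.15) = 14.956 °C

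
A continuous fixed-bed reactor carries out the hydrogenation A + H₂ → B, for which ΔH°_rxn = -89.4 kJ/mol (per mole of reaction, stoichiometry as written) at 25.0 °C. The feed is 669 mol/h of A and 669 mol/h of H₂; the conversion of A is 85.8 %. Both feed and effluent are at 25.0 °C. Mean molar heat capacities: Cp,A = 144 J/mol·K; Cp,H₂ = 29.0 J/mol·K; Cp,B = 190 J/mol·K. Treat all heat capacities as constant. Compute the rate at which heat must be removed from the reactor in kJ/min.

Q_out = 855 kJ/min

Extent of reaction ξ = 0.858 × 669 = 574 mol/h
Reaction term: ξ·ΔH°_rxn = 574 × -89.4 = -51316 kJ/h
Q = ΔH = -51316 kJ/h = -14.254 kW
Heat removed = 855.26 kJ/min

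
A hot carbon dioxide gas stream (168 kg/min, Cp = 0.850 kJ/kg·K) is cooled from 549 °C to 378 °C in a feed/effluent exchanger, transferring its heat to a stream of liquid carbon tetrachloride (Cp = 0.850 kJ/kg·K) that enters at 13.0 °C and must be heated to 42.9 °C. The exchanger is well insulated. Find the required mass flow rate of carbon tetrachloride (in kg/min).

ṁ_c = 961 kg/min

Heat released by hot stream: Q = 168 × 0.850 × (549 − 378) = 24419 kJ/min
Energy balance on cold side (adiabatic exchanger): Q = ṁ_c·Cp_c·(T_c,out − T_c,in)
ṁ_c = 24419 / [0.850 × (42.9 − 13.0)] = 960.8 kg/min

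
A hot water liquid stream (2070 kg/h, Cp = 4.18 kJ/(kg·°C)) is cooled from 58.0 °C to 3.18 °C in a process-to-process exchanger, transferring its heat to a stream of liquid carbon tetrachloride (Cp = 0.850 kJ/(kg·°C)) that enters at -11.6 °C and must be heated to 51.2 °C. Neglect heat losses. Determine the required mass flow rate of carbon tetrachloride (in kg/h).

Heat released by hot stream: Q = 2070 × 4.18 × (58.0 − 3.18) = 474340 kJ/h
Energy balance on cold side (adiabatic exchanger): Q = ṁ_c·Cp_c·(T_c,out − T_c,in)
ṁ_c = 474340 / [0.850 × (51.2 − -11.6)] = 8886 kg/h

ṁ_c = 8890 kg/h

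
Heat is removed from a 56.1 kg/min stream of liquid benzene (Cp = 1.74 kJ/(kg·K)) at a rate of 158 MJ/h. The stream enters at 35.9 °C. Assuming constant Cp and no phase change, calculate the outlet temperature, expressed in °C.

Q = 158 MJ/h = 2633.3 kJ/min
ΔT = Q/(ṁ·Cp) = 2633.3/(56.1×1.74) = 26.977 K
T_out = 35.9 − 26.977 = 8.923 °C

T_out = 8.92 °C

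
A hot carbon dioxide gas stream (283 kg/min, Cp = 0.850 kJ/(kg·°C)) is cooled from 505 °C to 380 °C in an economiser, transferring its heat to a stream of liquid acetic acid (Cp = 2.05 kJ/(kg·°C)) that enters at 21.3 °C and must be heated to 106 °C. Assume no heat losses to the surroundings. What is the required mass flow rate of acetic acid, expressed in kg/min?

Heat released by hot stream: Q = 283 × 0.850 × (505 − 380) = 30069 kJ/min
Energy balance on cold side (adiabatic exchanger): Q = ṁ_c·Cp_c·(T_c,out − T_c,in)
ṁ_c = 30069 / [2.05 × (106 − 21.3)] = 173.17 kg/min

ṁ_c = 173 kg/min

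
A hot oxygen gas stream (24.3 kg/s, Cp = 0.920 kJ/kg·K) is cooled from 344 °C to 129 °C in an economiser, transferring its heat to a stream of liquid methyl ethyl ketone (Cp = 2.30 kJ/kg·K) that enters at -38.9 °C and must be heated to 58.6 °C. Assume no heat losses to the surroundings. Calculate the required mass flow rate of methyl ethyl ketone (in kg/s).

ṁ_c = 21.4 kg/s

Heat released by hot stream: Q = 24.3 × 0.920 × (344 − 129) = 4806.5 kJ/s
Energy balance on cold side (adiabatic exchanger): Q = ṁ_c·Cp_c·(T_c,out − T_c,in)
ṁ_c = 4806.5 / [2.30 × (58.6 − -38.9)] = 21.434 kg/s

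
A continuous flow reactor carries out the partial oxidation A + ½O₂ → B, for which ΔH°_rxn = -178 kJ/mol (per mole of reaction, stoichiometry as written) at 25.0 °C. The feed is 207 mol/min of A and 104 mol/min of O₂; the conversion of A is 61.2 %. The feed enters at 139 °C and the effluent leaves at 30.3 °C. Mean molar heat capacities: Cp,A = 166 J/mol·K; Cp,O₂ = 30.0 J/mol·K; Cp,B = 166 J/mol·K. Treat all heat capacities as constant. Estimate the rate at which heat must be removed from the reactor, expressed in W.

Extent of reaction ξ = 0.612 × 207 = 126.68 mol/min
Reaction term: ξ·ΔH°_rxn = 126.68 × -178 = -22550 kJ/min
Sensible, feed 139→25 °C: -4272.9 kJ/min
Outlet flows (mol/min): A 80.316, O₂ 40.658, B 126.68
Sensible, products 25→30.3 °C: 188.58 kJ/min
Q = ΔH = -26634 kJ/min = -443.9 kW
Heat removed = 443900 W

Q_out = 444000 W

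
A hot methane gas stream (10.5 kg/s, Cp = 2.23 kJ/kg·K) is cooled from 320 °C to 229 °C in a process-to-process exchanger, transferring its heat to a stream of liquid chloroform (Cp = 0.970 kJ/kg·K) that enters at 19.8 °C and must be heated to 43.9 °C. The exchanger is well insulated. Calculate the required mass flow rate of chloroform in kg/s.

Heat released by hot stream: Q = 10.5 × 2.23 × (320 − 229) = 2130.8 kJ/s
Energy balance on cold side (adiabatic exchanger): Q = ṁ_c·Cp_c·(T_c,out − T_c,in)
ṁ_c = 2130.8 / [0.970 × (43.9 − 19.8)] = 91.148 kg/s

ṁ_c = 91.1 kg/s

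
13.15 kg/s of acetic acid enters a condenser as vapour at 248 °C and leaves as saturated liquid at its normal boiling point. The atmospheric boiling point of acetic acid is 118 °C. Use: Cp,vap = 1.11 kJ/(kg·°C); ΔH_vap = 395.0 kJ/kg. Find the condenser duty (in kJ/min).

vapour 248→118 °C: -144.3 kJ/kg
condensation at 118 °C: -395 kJ/kg
Δh = -144.3 + -395 = -539.3 kJ/kg
Q = ṁ·Δh = 13.15 kg/s × -539.3 kJ/kg = -7091.8 kJ/s
|Q| = 7091.8 kW = 425510 kJ/min

Q_c = 426000 kJ/min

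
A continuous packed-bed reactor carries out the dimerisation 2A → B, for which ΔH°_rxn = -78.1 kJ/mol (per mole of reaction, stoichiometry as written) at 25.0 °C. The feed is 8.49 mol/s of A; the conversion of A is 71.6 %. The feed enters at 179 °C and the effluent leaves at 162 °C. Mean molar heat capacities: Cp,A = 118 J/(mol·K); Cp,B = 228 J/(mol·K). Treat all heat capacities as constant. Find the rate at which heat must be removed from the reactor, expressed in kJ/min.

Q_out = 15500 kJ/min

Extent of reaction ξ = 0.716 × 8.49 / 2 = 3.0394 mol/s
Reaction term: ξ·ΔH°_rxn = 3.0394 × -78.1 = -237.38 kJ/s
Sensible, feed 179→25 °C: -154.28 kJ/s
Outlet flows (mol/s): A 2.4112, B 3.0394
Sensible, products 25→162 °C: 133.92 kJ/s
Q = ΔH = -257.74 kJ/s = -257.74 kW
Heat removed = 15464 kJ/min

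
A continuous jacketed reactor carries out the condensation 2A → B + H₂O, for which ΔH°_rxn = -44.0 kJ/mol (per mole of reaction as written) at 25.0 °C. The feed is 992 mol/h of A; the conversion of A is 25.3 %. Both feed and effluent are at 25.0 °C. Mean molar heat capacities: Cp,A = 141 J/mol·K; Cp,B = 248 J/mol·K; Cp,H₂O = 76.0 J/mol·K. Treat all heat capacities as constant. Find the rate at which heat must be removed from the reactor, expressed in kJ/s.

Extent of reaction ξ = 0.253 × 992 / 2 = 125.49 mol/h
Reaction term: ξ·ΔH°_rxn = 125.49 × -44.0 = -5521.5 kJ/h
Q = ΔH = -5521.5 kJ/h = -1.5337 kW
Heat removed = 1.5337 kJ/s

Q_out = 1.53 kJ/s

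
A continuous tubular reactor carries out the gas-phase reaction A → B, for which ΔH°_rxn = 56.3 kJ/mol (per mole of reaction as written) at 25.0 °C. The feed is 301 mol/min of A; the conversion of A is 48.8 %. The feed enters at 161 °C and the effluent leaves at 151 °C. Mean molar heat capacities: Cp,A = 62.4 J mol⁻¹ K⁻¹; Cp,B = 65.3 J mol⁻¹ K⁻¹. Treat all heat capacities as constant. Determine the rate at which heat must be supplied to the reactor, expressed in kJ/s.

Q_in = 136 kJ/s

Extent of reaction ξ = 0.488 × 301 = 146.89 mol/min
Reaction term: ξ·ΔH°_rxn = 146.89 × 56.3 = 8269.8 kJ/min
Sensible, feed 161→25 °C: -2554.4 kJ/min
Outlet flows (mol/min): A 154.11, B 146.89
Sensible, products 25→151 °C: 2420.3 kJ/min
Q = ΔH = 8135.6 kJ/min = 135.59 kW
Heat supplied = 135.59 kJ/s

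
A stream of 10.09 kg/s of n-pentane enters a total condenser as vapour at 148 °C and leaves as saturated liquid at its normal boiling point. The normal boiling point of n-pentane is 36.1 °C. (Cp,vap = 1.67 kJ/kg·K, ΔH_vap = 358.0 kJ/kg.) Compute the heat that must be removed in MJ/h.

vapour 148→36.1 °C: -186.87 kJ/kg
condensation at 36.1 °C: -358 kJ/kg
Δh = -186.87 + -358 = -544.87 kJ/kg
Q = ṁ·Δh = 10.09 kg/s × -544.87 kJ/kg = -5497.8 kJ/s
|Q| = 5497.8 kW = 19792 MJ/h

Q_c = 19800 MJ/h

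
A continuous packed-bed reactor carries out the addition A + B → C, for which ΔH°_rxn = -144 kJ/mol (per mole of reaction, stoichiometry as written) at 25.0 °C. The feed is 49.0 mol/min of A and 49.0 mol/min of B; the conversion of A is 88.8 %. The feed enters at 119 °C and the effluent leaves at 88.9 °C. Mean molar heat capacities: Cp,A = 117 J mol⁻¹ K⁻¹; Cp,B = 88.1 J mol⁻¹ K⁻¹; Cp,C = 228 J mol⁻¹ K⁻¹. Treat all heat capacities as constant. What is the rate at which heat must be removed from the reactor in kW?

Extent of reaction ξ = 0.888 × 49.0 = 43.512 mol/min
Reaction term: ξ·ΔH°_rxn = 43.512 × -144 = -6265.7 kJ/min
Sensible, feed 119→25 °C: -944.69 kJ/min
Outlet flows (mol/min): A 5.488, B 5.488, C 43.512
Sensible, products 25→88.9 °C: 705.86 kJ/min
Q = ΔH = -6504.6 kJ/min = -108.41 kW
Heat removed = 108.41 kW

Q_out = 108 kW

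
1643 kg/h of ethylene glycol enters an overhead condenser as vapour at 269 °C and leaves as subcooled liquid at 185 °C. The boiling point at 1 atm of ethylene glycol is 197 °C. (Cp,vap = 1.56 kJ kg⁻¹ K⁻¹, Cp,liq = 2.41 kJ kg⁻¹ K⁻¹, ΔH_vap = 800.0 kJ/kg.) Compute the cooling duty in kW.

Q_c = 430 kW

vapour 269→197 °C: -112.32 kJ/kg
condensation at 197 °C: -800 kJ/kg
liquid 197→185 °C: -28.92 kJ/kg
Δh = -112.32 + -800 + -28.92 = -941.24 kJ/kg
Q = ṁ·Δh = 1643 kg/h × -941.24 kJ/kg = -1.5465e+06 kJ/h
|Q| = 429.57 kW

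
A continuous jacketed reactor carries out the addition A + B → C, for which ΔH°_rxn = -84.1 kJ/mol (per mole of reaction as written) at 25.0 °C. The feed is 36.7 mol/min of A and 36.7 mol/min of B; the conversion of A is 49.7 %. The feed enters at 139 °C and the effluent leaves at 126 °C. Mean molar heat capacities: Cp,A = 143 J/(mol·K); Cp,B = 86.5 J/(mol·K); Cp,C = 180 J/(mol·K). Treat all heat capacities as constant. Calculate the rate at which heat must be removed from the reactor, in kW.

Q_out = 28.9 kW

Extent of reaction ξ = 0.497 × 36.7 = 18.24 mol/min
Reaction term: ξ·ΔH°_rxn = 18.24 × -84.1 = -1534 kJ/min
Sensible, feed 139→25 °C: -960.18 kJ/min
Outlet flows (mol/min): A 18.46, B 18.46, C 18.24
Sensible, products 25→126 °C: 759.5 kJ/min
Q = ΔH = -1734.7 kJ/min = -28.911 kW
Heat removed = 28.911 kW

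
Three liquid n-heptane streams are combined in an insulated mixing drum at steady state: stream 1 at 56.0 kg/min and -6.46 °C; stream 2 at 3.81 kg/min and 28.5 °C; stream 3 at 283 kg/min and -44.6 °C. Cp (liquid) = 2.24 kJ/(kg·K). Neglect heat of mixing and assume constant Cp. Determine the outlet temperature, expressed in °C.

T_out = -37.6 °C

Adiabatic, steady state ⇒ Σ ṁᵢCp,ᵢ(T_out − Tᵢ) = 0
Σ ṁᵢCp,ᵢTᵢ = 56.0×2.24×-6.46 + 3.81×2.24×28.5 + 283×2.24×-44.6 = -28840
Σ ṁᵢCp,ᵢ = 56.0×2.24 + 3.81×2.24 + 283×2.24 = 767.89
T_out = -28840 / 767.89 = -37.557 °C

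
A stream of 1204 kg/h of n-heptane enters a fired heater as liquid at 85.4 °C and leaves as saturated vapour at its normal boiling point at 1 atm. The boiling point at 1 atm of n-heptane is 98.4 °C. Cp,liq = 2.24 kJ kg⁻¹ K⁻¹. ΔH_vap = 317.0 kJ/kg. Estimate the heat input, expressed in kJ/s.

Q = 116 kJ/s

liquid 85.4→98.4 °C: 29.12 kJ/kg
vaporisation at 98.4 °C: 317 kJ/kg
Δh = 29.12 + 317 = 346.12 kJ/kg
Q = ṁ·Δh = 1204 kg/h × 346.12 kJ/kg = 416730 kJ/h
|Q| = 115.76 kW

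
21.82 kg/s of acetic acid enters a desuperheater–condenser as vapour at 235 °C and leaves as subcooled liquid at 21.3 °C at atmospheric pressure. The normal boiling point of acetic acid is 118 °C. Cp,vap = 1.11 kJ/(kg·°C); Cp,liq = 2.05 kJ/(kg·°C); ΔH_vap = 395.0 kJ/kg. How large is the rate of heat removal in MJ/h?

Q_c = 56800 MJ/h

vapour 235→118 °C: -129.87 kJ/kg
condensation at 118 °C: -395 kJ/kg
liquid 118→21.3 °C: -198.23 kJ/kg
Δh = -129.87 + -395 + -198.23 = -723.11 kJ/kg
Q = ṁ·Δh = 21.82 kg/s × -723.11 kJ/kg = -15778 kJ/s
|Q| = 15778 kW = 56801 MJ/h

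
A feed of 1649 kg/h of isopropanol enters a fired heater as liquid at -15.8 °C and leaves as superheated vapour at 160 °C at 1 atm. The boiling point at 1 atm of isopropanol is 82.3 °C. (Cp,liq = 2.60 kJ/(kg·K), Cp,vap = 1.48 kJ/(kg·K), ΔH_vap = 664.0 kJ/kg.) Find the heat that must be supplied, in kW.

Q = 474 kW

liquid -15.8→82.3 °C: 255.06 kJ/kg
vaporisation at 82.3 °C: 664 kJ/kg
vapour 82.3→160 °C: 115 kJ/kg
Δh = 255.06 + 664 + 115 = 1034.1 kJ/kg
Q = ṁ·Δh = 1649 kg/h × 1034.1 kJ/kg = 1.7052e+06 kJ/h
|Q| = 473.66 kW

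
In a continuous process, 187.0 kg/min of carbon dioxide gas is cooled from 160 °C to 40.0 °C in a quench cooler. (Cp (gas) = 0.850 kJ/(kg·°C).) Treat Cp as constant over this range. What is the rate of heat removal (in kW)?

Q = ṁ·Cp·ΔT = 187.0 × 0.850 × (40.0 − 160) = -19074 kJ/min
Converting: 19074 / 60 s = 317.9 kW

Q_c = 318 kW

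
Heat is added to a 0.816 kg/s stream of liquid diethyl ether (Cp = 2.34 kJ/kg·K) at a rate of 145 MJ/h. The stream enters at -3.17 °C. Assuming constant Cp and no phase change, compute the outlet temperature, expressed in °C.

Q = 145 MJ/h = 40.278 kJ/s
ΔT = Q/(ṁ·Cp) = 40.278/(0.816×2.34) = 21.094 K
T_out = -3.17 + 21.094 = 17.924 °C

T_out = 17.9 °C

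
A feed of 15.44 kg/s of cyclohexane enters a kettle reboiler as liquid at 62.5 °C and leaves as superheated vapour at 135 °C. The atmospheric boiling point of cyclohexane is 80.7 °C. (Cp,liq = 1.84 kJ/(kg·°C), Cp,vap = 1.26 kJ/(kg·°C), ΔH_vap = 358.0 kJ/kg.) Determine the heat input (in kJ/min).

Q = 426000 kJ/min

liquid 62.5→80.7 °C: 33.488 kJ/kg
vaporisation at 80.7 °C: 358 kJ/kg
vapour 80.7→135 °C: 68.418 kJ/kg
Δh = 33.488 + 358 + 68.418 = 459.91 kJ/kg
Q = ṁ·Δh = 15.44 kg/s × 459.91 kJ/kg = 7100.9 kJ/s
|Q| = 7100.9 kW = 426060 kJ/min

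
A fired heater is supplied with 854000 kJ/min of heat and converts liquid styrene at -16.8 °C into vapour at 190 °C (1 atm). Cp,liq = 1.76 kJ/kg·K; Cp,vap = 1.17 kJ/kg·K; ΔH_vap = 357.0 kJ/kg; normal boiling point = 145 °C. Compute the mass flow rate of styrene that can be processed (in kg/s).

Δh = 1.76×(145−-16.8) + 357.0 + 1.17×(190−145) = 694.42 kJ/kg
Q = 854000 kJ/min = 14233 kJ/s = 14233 kJ/s
ṁ = Q/Δh = 14233 / 694.42 = 20.497 kg/s

ṁ = 20.5 kg/s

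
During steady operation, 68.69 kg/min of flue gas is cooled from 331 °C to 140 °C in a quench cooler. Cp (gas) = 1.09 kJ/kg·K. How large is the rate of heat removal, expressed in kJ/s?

Q = ṁ·Cp·ΔT = 68.69 × 1.09 × (140 − 331) = -14301 kJ/min
Converting: 14301 / 60 s = 238.34 kW

Q_c = 238 kJ/s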